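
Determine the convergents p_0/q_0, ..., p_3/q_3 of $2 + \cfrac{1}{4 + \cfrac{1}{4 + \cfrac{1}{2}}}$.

Using the convergent recurrence p_i = a_i*p_{i-1} + p_{i-2}, q_i = a_i*q_{i-1} + q_{i-2} with p_{-2}=0, p_{-1}=1, q_{-2}=1, q_{-1}=0:
  i=0: a_0=2, p_0 = 2*1 + 0 = 2, q_0 = 2*0 + 1 = 1.
  i=1: a_1=4, p_1 = 4*2 + 1 = 9, q_1 = 4*1 + 0 = 4.
  i=2: a_2=4, p_2 = 4*9 + 2 = 38, q_2 = 4*4 + 1 = 17.
  i=3: a_3=2, p_3 = 2*38 + 9 = 85, q_3 = 2*17 + 4 = 38.

2/1, 9/4, 38/17, 85/38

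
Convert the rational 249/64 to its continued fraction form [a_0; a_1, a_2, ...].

Run the Euclidean algorithm on 249 and 64; the successive quotients are the partial quotients a_0, a_1, ... (each step inverts the fractional part left over by the previous one):
  249 = 3*64 + 57, so a_0 = 3.
  64 = 1*57 + 7, so a_1 = 1.
  57 = 8*7 + 1, so a_2 = 8.
  7 = 7*1 + 0, so a_3 = 7.
The remainder reaches 0 after 4 divisions, so the expansion has 4 partial quotients, read off in order.

[3; 1, 8, 7]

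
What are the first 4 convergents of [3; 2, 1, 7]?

Using the convergent recurrence p_i = a_i*p_{i-1} + p_{i-2}, q_i = a_i*q_{i-1} + q_{i-2} with p_{-2}=0, p_{-1}=1, q_{-2}=1, q_{-1}=0:
  i=0: a_0=3, p_0 = 3*1 + 0 = 3, q_0 = 3*0 + 1 = 1.
  i=1: a_1=2, p_1 = 2*3 + 1 = 7, q_1 = 2*1 + 0 = 2.
  i=2: a_2=1, p_2 = 1*7 + 3 = 10, q_2 = 1*2 + 1 = 3.
  i=3: a_3=7, p_3 = 7*10 + 7 = 77, q_3 = 7*3 + 2 = 23.

3/1, 7/2, 10/3, 77/23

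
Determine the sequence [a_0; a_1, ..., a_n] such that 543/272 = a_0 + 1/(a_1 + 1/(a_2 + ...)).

[1; 1, 271]

Run the Euclidean algorithm on 543 and 272; the successive quotients are the partial quotients a_0, a_1, ... (each step inverts the fractional part left over by the previous one):
  543 = 1*272 + 271, so a_0 = 1.
  272 = 1*271 + 1, so a_1 = 1.
  271 = 271*1 + 0, so a_2 = 271.
The remainder reaches 0 after 3 divisions, so the expansion has 3 partial quotients, read off in order.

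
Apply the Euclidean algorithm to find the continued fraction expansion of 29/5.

[5; 1, 4]

Run the Euclidean algorithm on 29 and 5; the successive quotients are the partial quotients a_0, a_1, ... (each step inverts the fractional part left over by the previous one):
  29 = 5*5 + 4, so a_0 = 5.
  5 = 1*4 + 1, so a_1 = 1.
  4 = 4*1 + 0, so a_2 = 4.
The remainder reaches 0 after 3 divisions, so the expansion has 3 partial quotients, read off in order.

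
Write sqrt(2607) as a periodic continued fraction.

[51; (17, 102)]

Write x_i = (sqrt(2607) + m_i)/d_i with (m_0, d_0) = (0, 1). a_0 = floor(sqrt(2607)) = 51, since 51^2 = 2601 <= 2607 < 2704 = 52^2.
Iterate m_{i+1} = d_i*a_i - m_i, d_{i+1} = (2607 - m_{i+1}^2)/d_i, a_{i+1} = floor((a_0 + m_{i+1})/d_{i+1}):
  m_1 = 1*51 - 0 = 51, d_1 = (2607 - 51^2)/1 = 6/1 = 6, a_1 = floor((51 + 51)/6) = 17.
  m_2 = 6*17 - 51 = 51, d_2 = (2607 - 51^2)/6 = 6/6 = 1, a_2 = floor((51 + 51)/1) = 102.
  m_3 = 1*102 - 51 = 51, d_3 = (2607 - 51^2)/1 = 6/1 = 6: (m_3, d_3) = (m_1, d_1) = (51, 6), so from here the quotients repeat a_1, a_2; the period length is 2.
Hence the expansion of sqrt(2607) is a_0 = 51 followed by the repeating block 17, 102 (period 2).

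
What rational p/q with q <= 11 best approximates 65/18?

Expand x = 65/18 as a continued fraction with the Euclidean algorithm:
  65 = 3*18 + 11, so a_0 = 3.
  18 = 1*11 + 7, so a_1 = 1.
  11 = 1*7 + 4, so a_2 = 1.
  7 = 1*4 + 3, so a_3 = 1.
  4 = 1*3 + 1, so a_4 = 1.
  3 = 3*1 + 0, so a_5 = 3.
so x = [3; 1, 1, 1, 1, 3].
Convergents (p_i = a_i*p_{i-1} + p_{i-2}, q_i = a_i*q_{i-1} + q_{i-2} with p_{-2}=0, p_{-1}=1, q_{-2}=1, q_{-1}=0), until the denominator exceeds 11:
  i=0: a_0=3, p_0 = 3*1 + 0 = 3, q_0 = 3*0 + 1 = 1.
  i=1: a_1=1, p_1 = 1*3 + 1 = 4, q_1 = 1*1 + 0 = 1.
  i=2: a_2=1, p_2 = 1*4 + 3 = 7, q_2 = 1*1 + 1 = 2.
  i=3: a_3=1, p_3 = 1*7 + 4 = 11, q_3 = 1*2 + 1 = 3.
  i=4: a_4=1, p_4 = 1*11 + 7 = 18, q_4 = 1*3 + 2 = 5.
  i=5: a_5=3, p_5 = 3*18 + 11 = 65, q_5 = 3*5 + 3 = 18.
q_5 = 18 > 11, so the last convergent with denominator <= 11 is p_4/q_4 = 18/5.
The closest fraction with denominator <= 11 is either p_4/q_4 or the intermediate fraction (k*p_4 + p_3)/(k*q_4 + q_3) with the largest k >= 1 whose denominator stays <= 11; these approach x as k grows, and every other convergent or intermediate fraction in range is farther away.
Largest k: floor((11 - q_3)/q_4) = floor((11 - 3)/5) = 1.
That gives (1*18 + 11)/(1*5 + 3) = 29/8.
Compare the errors: |x - 18/5| = |65*5 - 18*18|/(18*5) = 1/90, and |x - 29/8| = |65*8 - 29*18|/(18*8) = 2/144.
Cross-multiplying, 1*144 = 144 < 180 = 2*90, so 1/90 is smaller: the convergent 18/5 is closer to x than 29/8.

18/5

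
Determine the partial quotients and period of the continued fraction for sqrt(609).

Write x_i = (sqrt(609) + m_i)/d_i with (m_0, d_0) = (0, 1). a_0 = floor(sqrt(609)) = 24, since 24^2 = 576 <= 609 < 625 = 25^2.
Iterate m_{i+1} = d_i*a_i - m_i, d_{i+1} = (609 - m_{i+1}^2)/d_i, a_{i+1} = floor((a_0 + m_{i+1})/d_{i+1}):
  m_1 = 1*24 - 0 = 24, d_1 = (609 - 24^2)/1 = 33/1 = 33, a_1 = floor((24 + 24)/33) = 1.
  m_2 = 33*1 - 24 = 9, d_2 = (609 - 9^2)/33 = 528/33 = 16, a_2 = floor((24 + 9)/16) = 2.
  m_3 = 16*2 - 9 = 23, d_3 = (609 - 23^2)/16 = 80/16 = 5, a_3 = floor((24 + 23)/5) = 9.
  m_4 = 5*9 - 23 = 22, d_4 = (609 - 22^2)/5 = 125/5 = 25, a_4 = floor((24 + 22)/25) = 1.
  m_5 = 25*1 - 22 = 3, d_5 = (609 - 3^2)/25 = 600/25 = 24, a_5 = floor((24 + 3)/24) = 1.
  m_6 = 24*1 - 3 = 21, d_6 = (609 - 21^2)/24 = 168/24 = 7, a_6 = floor((24 + 21)/7) = 6.
  m_7 = 7*6 - 21 = 21, d_7 = (609 - 21^2)/7 = 168/7 = 24, a_7 = floor((24 + 21)/24) = 1.
  m_8 = 24*1 - 21 = 3, d_8 = (609 - 3^2)/24 = 600/24 = 25, a_8 = floor((24 + 3)/25) = 1.
  m_9 = 25*1 - 3 = 22, d_9 = (609 - 22^2)/25 = 125/25 = 5, a_9 = floor((24 + 22)/5) = 9.
  m_10 = 5*9 - 22 = 23, d_10 = (609 - 23^2)/5 = 80/5 = 16, a_10 = floor((24 + 23)/16) = 2.
  m_11 = 16*2 - 23 = 9, d_11 = (609 - 9^2)/16 = 528/16 = 33, a_11 = floor((24 + 9)/33) = 1.
  m_12 = 33*1 - 9 = 24, d_12 = (609 - 24^2)/33 = 33/33 = 1, a_12 = floor((24 + 24)/1) = 48.
  m_13 = 1*48 - 24 = 24, d_13 = (609 - 24^2)/1 = 33/1 = 33: (m_13, d_13) = (m_1, d_1) = (24, 33), so from here the quotients repeat a_1, ..., a_12; the period length is 12.
Hence the expansion of sqrt(609) is a_0 = 24 followed by the repeating block 1, 2, 9, 1, 1, 6, 1, 1, 9, 2, 1, 48 (period 12).

[24; (1, 2, 9, 1, 1, 6, 1, 1, 9, 2, 1, 48)]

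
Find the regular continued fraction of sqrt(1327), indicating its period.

[36; (2, 2, 1, 35, 1, 2, 2, 72)]

Write x_i = (sqrt(1327) + m_i)/d_i with (m_0, d_0) = (0, 1). a_0 = floor(sqrt(1327)) = 36, since 36^2 = 1296 <= 1327 < 1369 = 37^2.
Iterate m_{i+1} = d_i*a_i - m_i, d_{i+1} = (1327 - m_{i+1}^2)/d_i, a_{i+1} = floor((a_0 + m_{i+1})/d_{i+1}):
  m_1 = 1*36 - 0 = 36, d_1 = (1327 - 36^2)/1 = 31/1 = 31, a_1 = floor((36 + 36)/31) = 2.
  m_2 = 31*2 - 36 = 26, d_2 = (1327 - 26^2)/31 = 651/31 = 21, a_2 = floor((36 + 26)/21) = 2.
  m_3 = 21*2 - 26 = 16, d_3 = (1327 - 16^2)/21 = 1071/21 = 51, a_3 = floor((36 + 16)/51) = 1.
  m_4 = 51*1 - 16 = 35, d_4 = (1327 - 35^2)/51 = 102/51 = 2, a_4 = floor((36 + 35)/2) = 35.
  m_5 = 2*35 - 35 = 35, d_5 = (1327 - 35^2)/2 = 102/2 = 51, a_5 = floor((36 + 35)/51) = 1.
  m_6 = 51*1 - 35 = 16, d_6 = (1327 - 16^2)/51 = 1071/51 = 21, a_6 = floor((36 + 16)/21) = 2.
  m_7 = 21*2 - 16 = 26, d_7 = (1327 - 26^2)/21 = 651/21 = 31, a_7 = floor((36 + 26)/31) = 2.
  m_8 = 31*2 - 26 = 36, d_8 = (1327 - 36^2)/31 = 31/31 = 1, a_8 = floor((36 + 36)/1) = 72.
  m_9 = 1*72 - 36 = 36, d_9 = (1327 - 36^2)/1 = 31/1 = 31: (m_9, d_9) = (m_1, d_1) = (36, 31), so from here the quotients repeat a_1, ..., a_8; the period length is 8.
Hence the expansion of sqrt(1327) is a_0 = 36 followed by the repeating block 2, 2, 1, 35, 1, 2, 2, 72 (period 8).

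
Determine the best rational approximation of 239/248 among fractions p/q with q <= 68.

53/55

Expand x = 239/248 as a continued fraction with the Euclidean algorithm:
  239 = 0*248 + 239, so a_0 = 0.
  248 = 1*239 + 9, so a_1 = 1.
  239 = 26*9 + 5, so a_2 = 26.
  9 = 1*5 + 4, so a_3 = 1.
  5 = 1*4 + 1, so a_4 = 1.
  4 = 4*1 + 0, so a_5 = 4.
so x = [0; 1, 26, 1, 1, 4].
Convergents (p_i = a_i*p_{i-1} + p_{i-2}, q_i = a_i*q_{i-1} + q_{i-2} with p_{-2}=0, p_{-1}=1, q_{-2}=1, q_{-1}=0), until the denominator exceeds 68:
  i=0: a_0=0, p_0 = 0*1 + 0 = 0, q_0 = 0*0 + 1 = 1.
  i=1: a_1=1, p_1 = 1*0 + 1 = 1, q_1 = 1*1 + 0 = 1.
  i=2: a_2=26, p_2 = 26*1 + 0 = 26, q_2 = 26*1 + 1 = 27.
  i=3: a_3=1, p_3 = 1*26 + 1 = 27, q_3 = 1*27 + 1 = 28.
  i=4: a_4=1, p_4 = 1*27 + 26 = 53, q_4 = 1*28 + 27 = 55.
  i=5: a_5=4, p_5 = 4*53 + 27 = 239, q_5 = 4*55 + 28 = 248.
q_5 = 248 > 68, so the last convergent with denominator <= 68 is p_4/q_4 = 53/55.
The closest fraction with denominator <= 68 is either p_4/q_4 or the intermediate fraction (k*p_4 + p_3)/(k*q_4 + q_3) with the largest k >= 1 whose denominator stays <= 68; these approach x as k grows, and every other convergent or intermediate fraction in range is farther away.
Largest k: floor((68 - q_3)/q_4) = floor((68 - 28)/55) = 0.
Since k = 0, no intermediate fraction beyond p_4/q_4 has denominator <= 68, so the convergent 53/55 is the closest (its error is |239*55 - 53*248|/(248*55) = 1/13640).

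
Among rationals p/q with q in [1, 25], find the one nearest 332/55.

Expand x = 332/55 as a continued fraction with the Euclidean algorithm:
  332 = 6*55 + 2, so a_0 = 6.
  55 = 27*2 + 1, so a_1 = 27.
  2 = 2*1 + 0, so a_2 = 2.
so x = [6; 27, 2].
Convergents (p_i = a_i*p_{i-1} + p_{i-2}, q_i = a_i*q_{i-1} + q_{i-2} with p_{-2}=0, p_{-1}=1, q_{-2}=1, q_{-1}=0), until the denominator exceeds 25:
  i=0: a_0=6, p_0 = 6*1 + 0 = 6, q_0 = 6*0 + 1 = 1.
  i=1: a_1=27, p_1 = 27*6 + 1 = 163, q_1 = 27*1 + 0 = 27.
q_1 = 27 > 25, so the last convergent with denominator <= 25 is p_0/q_0 = 6/1.
The closest fraction with denominator <= 25 is either p_0/q_0 or the intermediate fraction (k*p_0 + p_{-1})/(k*q_0 + q_{-1}) with the largest k >= 1 whose denominator stays <= 25; these approach x as k grows, and every other convergent or intermediate fraction in range is farther away.
Largest k: floor((25 - q_{-1})/q_0) = floor((25 - 0)/1) = 25 (using the seeds p_{-1} = 1, q_{-1} = 0).
That gives (25*6 + 1)/(25*1 + 0) = 151/25.
Compare the errors: |x - 6/1| = |332*1 - 6*55|/(55*1) = 2/55, and |x - 151/25| = |332*25 - 151*55|/(55*25) = 5/1375.
Cross-multiplying, 5*55 = 275 < 2750 = 2*1375, so 5/1375 is smaller: the intermediate fraction 151/25 is closer to x than 6/1.

151/25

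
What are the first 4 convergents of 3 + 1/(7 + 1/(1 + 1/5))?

Using the convergent recurrence p_i = a_i*p_{i-1} + p_{i-2}, q_i = a_i*q_{i-1} + q_{i-2} with p_{-2}=0, p_{-1}=1, q_{-2}=1, q_{-1}=0:
  i=0: a_0=3, p_0 = 3*1 + 0 = 3, q_0 = 3*0 + 1 = 1.
  i=1: a_1=7, p_1 = 7*3 + 1 = 22, q_1 = 7*1 + 0 = 7.
  i=2: a_2=1, p_2 = 1*22 + 3 = 25, q_2 = 1*7 + 1 = 8.
  i=3: a_3=5, p_3 = 5*25 + 22 = 147, q_3 = 5*8 + 7 = 47.

3/1, 22/7, 25/8, 147/47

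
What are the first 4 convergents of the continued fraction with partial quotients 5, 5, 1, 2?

5/1, 26/5, 31/6, 88/17

Using the convergent recurrence p_i = a_i*p_{i-1} + p_{i-2}, q_i = a_i*q_{i-1} + q_{i-2} with p_{-2}=0, p_{-1}=1, q_{-2}=1, q_{-1}=0:
  i=0: a_0=5, p_0 = 5*1 + 0 = 5, q_0 = 5*0 + 1 = 1.
  i=1: a_1=5, p_1 = 5*5 + 1 = 26, q_1 = 5*1 + 0 = 5.
  i=2: a_2=1, p_2 = 1*26 + 5 = 31, q_2 = 1*5 + 1 = 6.
  i=3: a_3=2, p_3 = 2*31 + 26 = 88, q_3 = 2*6 + 5 = 17.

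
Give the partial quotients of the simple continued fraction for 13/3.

[4; 3]

Run the Euclidean algorithm on 13 and 3; the successive quotients are the partial quotients a_0, a_1, ... (each step inverts the fractional part left over by the previous one):
  13 = 4*3 + 1, so a_0 = 4.
  3 = 3*1 + 0, so a_1 = 3.
The remainder reaches 0 after 2 divisions, so the expansion has 2 partial quotients, read off in order.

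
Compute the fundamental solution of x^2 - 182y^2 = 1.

First expand sqrt(182) as a continued fraction. With x_i = (sqrt(182) + m_i)/d_i and (m_0, d_0) = (0, 1): a_0 = floor(sqrt(182)) = 13, since 13^2 = 169 <= 182 < 196 = 14^2.
Iterate m_{i+1} = d_i*a_i - m_i, d_{i+1} = (182 - m_{i+1}^2)/d_i, a_{i+1} = floor((a_0 + m_{i+1})/d_{i+1}):
  m_1 = 1*13 - 0 = 13, d_1 = (182 - 13^2)/1 = 13/1 = 13, a_1 = floor((13 + 13)/13) = 2.
  m_2 = 13*2 - 13 = 13, d_2 = (182 - 13^2)/13 = 13/13 = 1, a_2 = floor((13 + 13)/1) = 26.
  m_3 = 1*26 - 13 = 13, d_3 = (182 - 13^2)/1 = 13/1 = 13: (m_3, d_3) = (m_1, d_1) = (13, 13), so from here the quotients repeat a_1, a_2; the period length is 2.
So sqrt(182) = [13; (2, 26)] with period length k = 2.
k is even, so the fundamental solution of x^2 - 182y^2 = 1 is (p_{k-1}, q_{k-1}) = (p_1, q_1); compute convergents through index 1.
Convergents (p_i = a_i*p_{i-1} + p_{i-2}, q_i = a_i*q_{i-1} + q_{i-2} with p_{-2}=0, p_{-1}=1, q_{-2}=1, q_{-1}=0):
  i=0: a_0=13, p_0 = 13*1 + 0 = 13, q_0 = 13*0 + 1 = 1.
  i=1: a_1=2, p_1 = 2*13 + 1 = 27, q_1 = 2*1 + 0 = 2.
Check: 27^2 - 182*2^2 = 729 - 728 = 1, so (x, y) = (27, 2) solves the equation, and by the theorem it is the least positive solution.

(x, y) = (27, 2)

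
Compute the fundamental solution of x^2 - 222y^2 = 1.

(x, y) = (149, 10)

First expand sqrt(222) as a continued fraction. With x_i = (sqrt(222) + m_i)/d_i and (m_0, d_0) = (0, 1): a_0 = floor(sqrt(222)) = 14, since 14^2 = 196 <= 222 < 225 = 15^2.
Iterate m_{i+1} = d_i*a_i - m_i, d_{i+1} = (222 - m_{i+1}^2)/d_i, a_{i+1} = floor((a_0 + m_{i+1})/d_{i+1}):
  m_1 = 1*14 - 0 = 14, d_1 = (222 - 14^2)/1 = 26/1 = 26, a_1 = floor((14 + 14)/26) = 1.
  m_2 = 26*1 - 14 = 12, d_2 = (222 - 12^2)/26 = 78/26 = 3, a_2 = floor((14 + 12)/3) = 8.
  m_3 = 3*8 - 12 = 12, d_3 = (222 - 12^2)/3 = 78/3 = 26, a_3 = floor((14 + 12)/26) = 1.
  m_4 = 26*1 - 12 = 14, d_4 = (222 - 14^2)/26 = 26/26 = 1, a_4 = floor((14 + 14)/1) = 28.
  m_5 = 1*28 - 14 = 14, d_5 = (222 - 14^2)/1 = 26/1 = 26: (m_5, d_5) = (m_1, d_1) = (14, 26), so from here the quotients repeat a_1, ..., a_4; the period length is 4.
So sqrt(222) = [14; (1, 8, 1, 28)] with period length k = 4.
k is even, so the fundamental solution of x^2 - 222y^2 = 1 is (p_{k-1}, q_{k-1}) = (p_3, q_3); compute convergents through index 3.
Convergents (p_i = a_i*p_{i-1} + p_{i-2}, q_i = a_i*q_{i-1} + q_{i-2} with p_{-2}=0, p_{-1}=1, q_{-2}=1, q_{-1}=0):
  i=0: a_0=14, p_0 = 14*1 + 0 = 14, q_0 = 14*0 + 1 = 1.
  i=1: a_1=1, p_1 = 1*14 + 1 = 15, q_1 = 1*1 + 0 = 1.
  i=2: a_2=8, p_2 = 8*15 + 14 = 134, q_2 = 8*1 + 1 = 9.
  i=3: a_3=1, p_3 = 1*134 + 15 = 149, q_3 = 1*9 + 1 = 10.
Check: 149^2 - 222*10^2 = 22201 - 22200 = 1, so (x, y) = (149, 10) solves the equation, and by the theorem it is the least positive solution.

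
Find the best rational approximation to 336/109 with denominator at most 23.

Expand x = 336/109 as a continued fraction with the Euclidean algorithm:
  336 = 3*109 + 9, so a_0 = 3.
  109 = 12*9 + 1, so a_1 = 12.
  9 = 9*1 + 0, so a_2 = 9.
so x = [3; 12, 9].
Convergents (p_i = a_i*p_{i-1} + p_{i-2}, q_i = a_i*q_{i-1} + q_{i-2} with p_{-2}=0, p_{-1}=1, q_{-2}=1, q_{-1}=0), until the denominator exceeds 23:
  i=0: a_0=3, p_0 = 3*1 + 0 = 3, q_0 = 3*0 + 1 = 1.
  i=1: a_1=12, p_1 = 12*3 + 1 = 37, q_1 = 12*1 + 0 = 12.
  i=2: a_2=9, p_2 = 9*37 + 3 = 336, q_2 = 9*12 + 1 = 109.
q_2 = 109 > 23, so the last convergent with denominator <= 23 is p_1/q_1 = 37/12.
The closest fraction with denominator <= 23 is either p_1/q_1 or the intermediate fraction (k*p_1 + p_0)/(k*q_1 + q_0) with the largest k >= 1 whose denominator stays <= 23; these approach x as k grows, and every other convergent or intermediate fraction in range is farther away.
Largest k: floor((23 - q_0)/q_1) = floor((23 - 1)/12) = 1.
That gives (1*37 + 3)/(1*12 + 1) = 40/13.
Compare the errors: |x - 37/12| = |336*12 - 37*109|/(109*12) = 1/1308, and |x - 40/13| = |336*13 - 40*109|/(109*13) = 8/1417.
Cross-multiplying, 1*1417 = 1417 < 10464 = 8*1308, so 1/1308 is smaller: the convergent 37/12 is closer to x than 40/13.

37/12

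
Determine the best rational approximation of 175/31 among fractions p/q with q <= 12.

Expand x = 175/31 as a continued fraction with the Euclidean algorithm:
  175 = 5*31 + 20, so a_0 = 5.
  31 = 1*20 + 11, so a_1 = 1.
  20 = 1*11 + 9, so a_2 = 1.
  11 = 1*9 + 2, so a_3 = 1.
  9 = 4*2 + 1, so a_4 = 4.
  2 = 2*1 + 0, so a_5 = 2.
so x = [5; 1, 1, 1, 4, 2].
Convergents (p_i = a_i*p_{i-1} + p_{i-2}, q_i = a_i*q_{i-1} + q_{i-2} with p_{-2}=0, p_{-1}=1, q_{-2}=1, q_{-1}=0), until the denominator exceeds 12:
  i=0: a_0=5, p_0 = 5*1 + 0 = 5, q_0 = 5*0 + 1 = 1.
  i=1: a_1=1, p_1 = 1*5 + 1 = 6, q_1 = 1*1 + 0 = 1.
  i=2: a_2=1, p_2 = 1*6 + 5 = 11, q_2 = 1*1 + 1 = 2.
  i=3: a_3=1, p_3 = 1*11 + 6 = 17, q_3 = 1*2 + 1 = 3.
  i=4: a_4=4, p_4 = 4*17 + 11 = 79, q_4 = 4*3 + 2 = 14.
q_4 = 14 > 12, so the last convergent with denominator <= 12 is p_3/q_3 = 17/3.
The closest fraction with denominator <= 12 is either p_3/q_3 or the intermediate fraction (k*p_3 + p_2)/(k*q_3 + q_2) with the largest k >= 1 whose denominator stays <= 12; these approach x as k grows, and every other convergent or intermediate fraction in range is farther away.
Largest k: floor((12 - q_2)/q_3) = floor((12 - 2)/3) = 3.
That gives (3*17 + 11)/(3*3 + 2) = 62/11.
Compare the errors: |x - 17/3| = |175*3 - 17*31|/(31*3) = 2/93, and |x - 62/11| = |175*11 - 62*31|/(31*11) = 3/341.
Cross-multiplying, 3*93 = 279 < 682 = 2*341, so 3/341 is smaller: the intermediate fraction 62/11 is closer to x than 17/3.

62/11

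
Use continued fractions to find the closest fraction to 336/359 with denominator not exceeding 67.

Expand x = 336/359 as a continued fraction with the Euclidean algorithm:
  336 = 0*359 + 336, so a_0 = 0.
  359 = 1*336 + 23, so a_1 = 1.
  336 = 14*23 + 14, so a_2 = 14.
  23 = 1*14 + 9, so a_3 = 1.
  14 = 1*9 + 5, so a_4 = 1.
  9 = 1*5 + 4, so a_5 = 1.
  5 = 1*4 + 1, so a_6 = 1.
  4 = 4*1 + 0, so a_7 = 4.
so x = [0; 1, 14, 1, 1, 1, 1, 4].
Convergents (p_i = a_i*p_{i-1} + p_{i-2}, q_i = a_i*q_{i-1} + q_{i-2} with p_{-2}=0, p_{-1}=1, q_{-2}=1, q_{-1}=0), until the denominator exceeds 67:
  i=0: a_0=0, p_0 = 0*1 + 0 = 0, q_0 = 0*0 + 1 = 1.
  i=1: a_1=1, p_1 = 1*0 + 1 = 1, q_1 = 1*1 + 0 = 1.
  i=2: a_2=14, p_2 = 14*1 + 0 = 14, q_2 = 14*1 + 1 = 15.
  i=3: a_3=1, p_3 = 1*14 + 1 = 15, q_3 = 1*15 + 1 = 16.
  i=4: a_4=1, p_4 = 1*15 + 14 = 29, q_4 = 1*16 + 15 = 31.
  i=5: a_5=1, p_5 = 1*29 + 15 = 44, q_5 = 1*31 + 16 = 47.
  i=6: a_6=1, p_6 = 1*44 + 29 = 73, q_6 = 1*47 + 31 = 78.
q_6 = 78 > 67, so the last convergent with denominator <= 67 is p_5/q_5 = 44/47.
The closest fraction with denominator <= 67 is either p_5/q_5 or the intermediate fraction (k*p_5 + p_4)/(k*q_5 + q_4) with the largest k >= 1 whose denominator stays <= 67; these approach x as k grows, and every other convergent or intermediate fraction in range is farther away.
Largest k: floor((67 - q_4)/q_5) = floor((67 - 31)/47) = 0.
Since k = 0, no intermediate fraction beyond p_5/q_5 has denominator <= 67, so the convergent 44/47 is the closest (its error is |336*47 - 44*359|/(359*47) = 4/16873).

44/47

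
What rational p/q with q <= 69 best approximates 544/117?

93/20

Expand x = 544/117 as a continued fraction with the Euclidean algorithm:
  544 = 4*117 + 76, so a_0 = 4.
  117 = 1*76 + 41, so a_1 = 1.
  76 = 1*41 + 35, so a_2 = 1.
  41 = 1*35 + 6, so a_3 = 1.
  35 = 5*6 + 5, so a_4 = 5.
  6 = 1*5 + 1, so a_5 = 1.
  5 = 5*1 + 0, so a_6 = 5.
so x = [4; 1, 1, 1, 5, 1, 5].
Convergents (p_i = a_i*p_{i-1} + p_{i-2}, q_i = a_i*q_{i-1} + q_{i-2} with p_{-2}=0, p_{-1}=1, q_{-2}=1, q_{-1}=0), until the denominator exceeds 69:
  i=0: a_0=4, p_0 = 4*1 + 0 = 4, q_0 = 4*0 + 1 = 1.
  i=1: a_1=1, p_1 = 1*4 + 1 = 5, q_1 = 1*1 + 0 = 1.
  i=2: a_2=1, p_2 = 1*5 + 4 = 9, q_2 = 1*1 + 1 = 2.
  i=3: a_3=1, p_3 = 1*9 + 5 = 14, q_3 = 1*2 + 1 = 3.
  i=4: a_4=5, p_4 = 5*14 + 9 = 79, q_4 = 5*3 + 2 = 17.
  i=5: a_5=1, p_5 = 1*79 + 14 = 93, q_5 = 1*17 + 3 = 20.
  i=6: a_6=5, p_6 = 5*93 + 79 = 544, q_6 = 5*20 + 17 = 117.
q_6 = 117 > 69, so the last convergent with denominator <= 69 is p_5/q_5 = 93/20.
The closest fraction with denominator <= 69 is either p_5/q_5 or the intermediate fraction (k*p_5 + p_4)/(k*q_5 + q_4) with the largest k >= 1 whose denominator stays <= 69; these approach x as k grows, and every other convergent or intermediate fraction in range is farther away.
Largest k: floor((69 - q_4)/q_5) = floor((69 - 17)/20) = 2.
That gives (2*93 + 79)/(2*20 + 17) = 265/57.
Compare the errors: |x - 93/20| = |544*20 - 93*117|/(117*20) = 1/2340, and |x - 265/57| = |544*57 - 265*117|/(117*57) = 3/6669.
Cross-multiplying, 1*6669 = 6669 < 7020 = 3*2340, so 1/2340 is smaller: the convergent 93/20 is closer to x than 265/57.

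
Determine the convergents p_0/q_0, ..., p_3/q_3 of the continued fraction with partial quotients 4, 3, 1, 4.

4/1, 13/3, 17/4, 81/19

Using the convergent recurrence p_i = a_i*p_{i-1} + p_{i-2}, q_i = a_i*q_{i-1} + q_{i-2} with p_{-2}=0, p_{-1}=1, q_{-2}=1, q_{-1}=0:
  i=0: a_0=4, p_0 = 4*1 + 0 = 4, q_0 = 4*0 + 1 = 1.
  i=1: a_1=3, p_1 = 3*4 + 1 = 13, q_1 = 3*1 + 0 = 3.
  i=2: a_2=1, p_2 = 1*13 + 4 = 17, q_2 = 1*3 + 1 = 4.
  i=3: a_3=4, p_3 = 4*17 + 13 = 81, q_3 = 4*4 + 3 = 19.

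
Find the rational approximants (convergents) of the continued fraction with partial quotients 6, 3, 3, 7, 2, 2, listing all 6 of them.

6/1, 19/3, 63/10, 460/73, 983/156, 2426/385

Using the convergent recurrence p_i = a_i*p_{i-1} + p_{i-2}, q_i = a_i*q_{i-1} + q_{i-2} with p_{-2}=0, p_{-1}=1, q_{-2}=1, q_{-1}=0:
  i=0: a_0=6, p_0 = 6*1 + 0 = 6, q_0 = 6*0 + 1 = 1.
  i=1: a_1=3, p_1 = 3*6 + 1 = 19, q_1 = 3*1 + 0 = 3.
  i=2: a_2=3, p_2 = 3*19 + 6 = 63, q_2 = 3*3 + 1 = 10.
  i=3: a_3=7, p_3 = 7*63 + 19 = 460, q_3 = 7*10 + 3 = 73.
  i=4: a_4=2, p_4 = 2*460 + 63 = 983, q_4 = 2*73 + 10 = 156.
  i=5: a_5=2, p_5 = 2*983 + 460 = 2426, q_5 = 2*156 + 73 = 385.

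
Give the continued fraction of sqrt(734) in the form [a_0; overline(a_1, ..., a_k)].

[27; overline(10, 1, 4, 1, 1, 26, 1, 1, 4, 1, 10, 54)]

Write x_i = (sqrt(734) + m_i)/d_i with (m_0, d_0) = (0, 1). a_0 = floor(sqrt(734)) = 27, since 27^2 = 729 <= 734 < 784 = 28^2.
Iterate m_{i+1} = d_i*a_i - m_i, d_{i+1} = (734 - m_{i+1}^2)/d_i, a_{i+1} = floor((a_0 + m_{i+1})/d_{i+1}):
  m_1 = 1*27 - 0 = 27, d_1 = (734 - 27^2)/1 = 5/1 = 5, a_1 = floor((27 + 27)/5) = 10.
  m_2 = 5*10 - 27 = 23, d_2 = (734 - 23^2)/5 = 205/5 = 41, a_2 = floor((27 + 23)/41) = 1.
  m_3 = 41*1 - 23 = 18, d_3 = (734 - 18^2)/41 = 410/41 = 10, a_3 = floor((27 + 18)/10) = 4.
  m_4 = 10*4 - 18 = 22, d_4 = (734 - 22^2)/10 = 250/10 = 25, a_4 = floor((27 + 22)/25) = 1.
  m_5 = 25*1 - 22 = 3, d_5 = (734 - 3^2)/25 = 725/25 = 29, a_5 = floor((27 + 3)/29) = 1.
  m_6 = 29*1 - 3 = 26, d_6 = (734 - 26^2)/29 = 58/29 = 2, a_6 = floor((27 + 26)/2) = 26.
  m_7 = 2*26 - 26 = 26, d_7 = (734 - 26^2)/2 = 58/2 = 29, a_7 = floor((27 + 26)/29) = 1.
  m_8 = 29*1 - 26 = 3, d_8 = (734 - 3^2)/29 = 725/29 = 25, a_8 = floor((27 + 3)/25) = 1.
  m_9 = 25*1 - 3 = 22, d_9 = (734 - 22^2)/25 = 250/25 = 10, a_9 = floor((27 + 22)/10) = 4.
  m_10 = 10*4 - 22 = 18, d_10 = (734 - 18^2)/10 = 410/10 = 41, a_10 = floor((27 + 18)/41) = 1.
  m_11 = 41*1 - 18 = 23, d_11 = (734 - 23^2)/41 = 205/41 = 5, a_11 = floor((27 + 23)/5) = 10.
  m_12 = 5*10 - 23 = 27, d_12 = (734 - 27^2)/5 = 5/5 = 1, a_12 = floor((27 + 27)/1) = 54.
  m_13 = 1*54 - 27 = 27, d_13 = (734 - 27^2)/1 = 5/1 = 5: (m_13, d_13) = (m_1, d_1) = (27, 5), so from here the quotients repeat a_1, ..., a_12; the period length is 12.
Hence the expansion of sqrt(734) is a_0 = 27 followed by the repeating block 10, 1, 4, 1, 1, 26, 1, 1, 4, 1, 10, 54 (period 12).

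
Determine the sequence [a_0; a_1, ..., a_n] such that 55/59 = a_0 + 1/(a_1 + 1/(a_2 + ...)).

[0; 1, 13, 1, 3]

Run the Euclidean algorithm on 55 and 59; the successive quotients are the partial quotients a_0, a_1, ... (each step inverts the fractional part left over by the previous one):
  55 = 0*59 + 55, so a_0 = 0.
  59 = 1*55 + 4, so a_1 = 1.
  55 = 13*4 + 3, so a_2 = 13.
  4 = 1*3 + 1, so a_3 = 1.
  3 = 3*1 + 0, so a_4 = 3.
The remainder reaches 0 after 5 divisions, so the expansion has 5 partial quotients, read off in order.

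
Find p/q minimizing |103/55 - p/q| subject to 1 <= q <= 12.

Expand x = 103/55 as a continued fraction with the Euclidean algorithm:
  103 = 1*55 + 48, so a_0 = 1.
  55 = 1*48 + 7, so a_1 = 1.
  48 = 6*7 + 6, so a_2 = 6.
  7 = 1*6 + 1, so a_3 = 1.
  6 = 6*1 + 0, so a_4 = 6.
so x = [1; 1, 6, 1, 6].
Convergents (p_i = a_i*p_{i-1} + p_{i-2}, q_i = a_i*q_{i-1} + q_{i-2} with p_{-2}=0, p_{-1}=1, q_{-2}=1, q_{-1}=0), until the denominator exceeds 12:
  i=0: a_0=1, p_0 = 1*1 + 0 = 1, q_0 = 1*0 + 1 = 1.
  i=1: a_1=1, p_1 = 1*1 + 1 = 2, q_1 = 1*1 + 0 = 1.
  i=2: a_2=6, p_2 = 6*2 + 1 = 13, q_2 = 6*1 + 1 = 7.
  i=3: a_3=1, p_3 = 1*13 + 2 = 15, q_3 = 1*7 + 1 = 8.
  i=4: a_4=6, p_4 = 6*15 + 13 = 103, q_4 = 6*8 + 7 = 55.
q_4 = 55 > 12, so the last convergent with denominator <= 12 is p_3/q_3 = 15/8.
The closest fraction with denominator <= 12 is either p_3/q_3 or the intermediate fraction (k*p_3 + p_2)/(k*q_3 + q_2) with the largest k >= 1 whose denominator stays <= 12; these approach x as k grows, and every other convergent or intermediate fraction in range is farther away.
Largest k: floor((12 - q_2)/q_3) = floor((12 - 7)/8) = 0.
Since k = 0, no intermediate fraction beyond p_3/q_3 has denominator <= 12, so the convergent 15/8 is the closest (its error is |103*8 - 15*55|/(55*8) = 1/440).

15/8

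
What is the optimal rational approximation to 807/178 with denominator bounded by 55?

68/15

Expand x = 807/178 as a continued fraction with the Euclidean algorithm:
  807 = 4*178 + 95, so a_0 = 4.
  178 = 1*95 + 83, so a_1 = 1.
  95 = 1*83 + 12, so a_2 = 1.
  83 = 6*12 + 11, so a_3 = 6.
  12 = 1*11 + 1, so a_4 = 1.
  11 = 11*1 + 0, so a_5 = 11.
so x = [4; 1, 1, 6, 1, 11].
Convergents (p_i = a_i*p_{i-1} + p_{i-2}, q_i = a_i*q_{i-1} + q_{i-2} with p_{-2}=0, p_{-1}=1, q_{-2}=1, q_{-1}=0), until the denominator exceeds 55:
  i=0: a_0=4, p_0 = 4*1 + 0 = 4, q_0 = 4*0 + 1 = 1.
  i=1: a_1=1, p_1 = 1*4 + 1 = 5, q_1 = 1*1 + 0 = 1.
  i=2: a_2=1, p_2 = 1*5 + 4 = 9, q_2 = 1*1 + 1 = 2.
  i=3: a_3=6, p_3 = 6*9 + 5 = 59, q_3 = 6*2 + 1 = 13.
  i=4: a_4=1, p_4 = 1*59 + 9 = 68, q_4 = 1*13 + 2 = 15.
  i=5: a_5=11, p_5 = 11*68 + 59 = 807, q_5 = 11*15 + 13 = 178.
q_5 = 178 > 55, so the last convergent with denominator <= 55 is p_4/q_4 = 68/15.
The closest fraction with denominator <= 55 is either p_4/q_4 or the intermediate fraction (k*p_4 + p_3)/(k*q_4 + q_3) with the largest k >= 1 whose denominator stays <= 55; these approach x as k grows, and every other convergent or intermediate fraction in range is farther away.
Largest k: floor((55 - q_3)/q_4) = floor((55 - 13)/15) = 2.
That gives (2*68 + 59)/(2*15 + 13) = 195/43.
Compare the errors: |x - 68/15| = |807*15 - 68*178|/(178*15) = 1/2670, and |x - 195/43| = |807*43 - 195*178|/(178*43) = 9/7654.
Cross-multiplying, 1*7654 = 7654 < 24030 = 9*2670, so 1/2670 is smaller: the convergent 68/15 is closer to x than 195/43.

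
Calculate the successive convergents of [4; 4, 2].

Using the convergent recurrence p_i = a_i*p_{i-1} + p_{i-2}, q_i = a_i*q_{i-1} + q_{i-2} with p_{-2}=0, p_{-1}=1, q_{-2}=1, q_{-1}=0:
  i=0: a_0=4, p_0 = 4*1 + 0 = 4, q_0 = 4*0 + 1 = 1.
  i=1: a_1=4, p_1 = 4*4 + 1 = 17, q_1 = 4*1 + 0 = 4.
  i=2: a_2=2, p_2 = 2*17 + 4 = 38, q_2 = 2*4 + 1 = 9.

4/1, 17/4, 38/9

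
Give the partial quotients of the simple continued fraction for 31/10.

Run the Euclidean algorithm on 31 and 10; the successive quotients are the partial quotients a_0, a_1, ... (each step inverts the fractional part left over by the previous one):
  31 = 3*10 + 1, so a_0 = 3.
  10 = 10*1 + 0, so a_1 = 10.
The remainder reaches 0 after 2 divisions, so the expansion has 2 partial quotients, read off in order.

[3; 10]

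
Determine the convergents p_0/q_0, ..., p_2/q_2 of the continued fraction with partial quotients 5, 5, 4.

5/1, 26/5, 109/21

Using the convergent recurrence p_i = a_i*p_{i-1} + p_{i-2}, q_i = a_i*q_{i-1} + q_{i-2} with p_{-2}=0, p_{-1}=1, q_{-2}=1, q_{-1}=0:
  i=0: a_0=5, p_0 = 5*1 + 0 = 5, q_0 = 5*0 + 1 = 1.
  i=1: a_1=5, p_1 = 5*5 + 1 = 26, q_1 = 5*1 + 0 = 5.
  i=2: a_2=4, p_2 = 4*26 + 5 = 109, q_2 = 4*5 + 1 = 21.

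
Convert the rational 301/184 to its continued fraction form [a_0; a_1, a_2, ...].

Run the Euclidean algorithm on 301 and 184; the successive quotients are the partial quotients a_0, a_1, ... (each step inverts the fractional part left over by the previous one):
  301 = 1*184 + 117, so a_0 = 1.
  184 = 1*117 + 67, so a_1 = 1.
  117 = 1*67 + 50, so a_2 = 1.
  67 = 1*50 + 17, so a_3 = 1.
  50 = 2*17 + 16, so a_4 = 2.
  17 = 1*16 + 1, so a_5 = 1.
  16 = 16*1 + 0, so a_6 = 16.
The remainder reaches 0 after 7 divisions, so the expansion has 7 partial quotients, read off in order.

[1; 1, 1, 1, 2, 1, 16]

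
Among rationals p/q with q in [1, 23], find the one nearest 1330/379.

Expand x = 1330/379 as a continued fraction with the Euclidean algorithm:
  1330 = 3*379 + 193, so a_0 = 3.
  379 = 1*193 + 186, so a_1 = 1.
  193 = 1*186 + 7, so a_2 = 1.
  186 = 26*7 + 4, so a_3 = 26.
  7 = 1*4 + 3, so a_4 = 1.
  4 = 1*3 + 1, so a_5 = 1.
  3 = 3*1 + 0, so a_6 = 3.
so x = [3; 1, 1, 26, 1, 1, 3].
Convergents (p_i = a_i*p_{i-1} + p_{i-2}, q_i = a_i*q_{i-1} + q_{i-2} with p_{-2}=0, p_{-1}=1, q_{-2}=1, q_{-1}=0), until the denominator exceeds 23:
  i=0: a_0=3, p_0 = 3*1 + 0 = 3, q_0 = 3*0 + 1 = 1.
  i=1: a_1=1, p_1 = 1*3 + 1 = 4, q_1 = 1*1 + 0 = 1.
  i=2: a_2=1, p_2 = 1*4 + 3 = 7, q_2 = 1*1 + 1 = 2.
  i=3: a_3=26, p_3 = 26*7 + 4 = 186, q_3 = 26*2 + 1 = 53.
q_3 = 53 > 23, so the last convergent with denominator <= 23 is p_2/q_2 = 7/2.
The closest fraction with denominator <= 23 is either p_2/q_2 or the intermediate fraction (k*p_2 + p_1)/(k*q_2 + q_1) with the largest k >= 1 whose denominator stays <= 23; these approach x as k grows, and every other convergent or intermediate fraction in range is farther away.
Largest k: floor((23 - q_1)/q_2) = floor((23 - 1)/2) = 11.
That gives (11*7 + 4)/(11*2 + 1) = 81/23.
Compare the errors: |x - 7/2| = |1330*2 - 7*379|/(379*2) = 7/758, and |x - 81/23| = |1330*23 - 81*379|/(379*23) = 109/8717.
Cross-multiplying, 7*8717 = 61019 < 82622 = 109*758, so 7/758 is smaller: the convergent 7/2 is closer to x than 81/23.

7/2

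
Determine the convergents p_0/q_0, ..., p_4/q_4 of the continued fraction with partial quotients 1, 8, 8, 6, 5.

Using the convergent recurrence p_i = a_i*p_{i-1} + p_{i-2}, q_i = a_i*q_{i-1} + q_{i-2} with p_{-2}=0, p_{-1}=1, q_{-2}=1, q_{-1}=0:
  i=0: a_0=1, p_0 = 1*1 + 0 = 1, q_0 = 1*0 + 1 = 1.
  i=1: a_1=8, p_1 = 8*1 + 1 = 9, q_1 = 8*1 + 0 = 8.
  i=2: a_2=8, p_2 = 8*9 + 1 = 73, q_2 = 8*8 + 1 = 65.
  i=3: a_3=6, p_3 = 6*73 + 9 = 447, q_3 = 6*65 + 8 = 398.
  i=4: a_4=5, p_4 = 5*447 + 73 = 2308, q_4 = 5*398 + 65 = 2055.

1/1, 9/8, 73/65, 447/398, 2308/2055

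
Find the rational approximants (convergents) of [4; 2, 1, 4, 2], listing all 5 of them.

Using the convergent recurrence p_i = a_i*p_{i-1} + p_{i-2}, q_i = a_i*q_{i-1} + q_{i-2} with p_{-2}=0, p_{-1}=1, q_{-2}=1, q_{-1}=0:
  i=0: a_0=4, p_0 = 4*1 + 0 = 4, q_0 = 4*0 + 1 = 1.
  i=1: a_1=2, p_1 = 2*4 + 1 = 9, q_1 = 2*1 + 0 = 2.
  i=2: a_2=1, p_2 = 1*9 + 4 = 13, q_2 = 1*2 + 1 = 3.
  i=3: a_3=4, p_3 = 4*13 + 9 = 61, q_3 = 4*3 + 2 = 14.
  i=4: a_4=2, p_4 = 2*61 + 13 = 135, q_4 = 2*14 + 3 = 31.

4/1, 9/2, 13/3, 61/14, 135/31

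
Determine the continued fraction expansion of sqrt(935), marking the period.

Write x_i = (sqrt(935) + m_i)/d_i with (m_0, d_0) = (0, 1). a_0 = floor(sqrt(935)) = 30, since 30^2 = 900 <= 935 < 961 = 31^2.
Iterate m_{i+1} = d_i*a_i - m_i, d_{i+1} = (935 - m_{i+1}^2)/d_i, a_{i+1} = floor((a_0 + m_{i+1})/d_{i+1}):
  m_1 = 1*30 - 0 = 30, d_1 = (935 - 30^2)/1 = 35/1 = 35, a_1 = floor((30 + 30)/35) = 1.
  m_2 = 35*1 - 30 = 5, d_2 = (935 - 5^2)/35 = 910/35 = 26, a_2 = floor((30 + 5)/26) = 1.
  m_3 = 26*1 - 5 = 21, d_3 = (935 - 21^2)/26 = 494/26 = 19, a_3 = floor((30 + 21)/19) = 2.
  m_4 = 19*2 - 21 = 17, d_4 = (935 - 17^2)/19 = 646/19 = 34, a_4 = floor((30 + 17)/34) = 1.
  m_5 = 34*1 - 17 = 17, d_5 = (935 - 17^2)/34 = 646/34 = 19, a_5 = floor((30 + 17)/19) = 2.
  m_6 = 19*2 - 17 = 21, d_6 = (935 - 21^2)/19 = 494/19 = 26, a_6 = floor((30 + 21)/26) = 1.
  m_7 = 26*1 - 21 = 5, d_7 = (935 - 5^2)/26 = 910/26 = 35, a_7 = floor((30 + 5)/35) = 1.
  m_8 = 35*1 - 5 = 30, d_8 = (935 - 30^2)/35 = 35/35 = 1, a_8 = floor((30 + 30)/1) = 60.
  m_9 = 1*60 - 30 = 30, d_9 = (935 - 30^2)/1 = 35/1 = 35: (m_9, d_9) = (m_1, d_1) = (30, 35), so from here the quotients repeat a_1, ..., a_8; the period length is 8.
Hence the expansion of sqrt(935) is a_0 = 30 followed by the repeating block 1, 1, 2, 1, 2, 1, 1, 60 (period 8).

[30; (1, 1, 2, 1, 2, 1, 1, 60)]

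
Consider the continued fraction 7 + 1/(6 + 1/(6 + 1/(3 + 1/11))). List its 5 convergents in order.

7/1, 43/6, 265/37, 838/117, 9483/1324

Using the convergent recurrence p_i = a_i*p_{i-1} + p_{i-2}, q_i = a_i*q_{i-1} + q_{i-2} with p_{-2}=0, p_{-1}=1, q_{-2}=1, q_{-1}=0:
  i=0: a_0=7, p_0 = 7*1 + 0 = 7, q_0 = 7*0 + 1 = 1.
  i=1: a_1=6, p_1 = 6*7 + 1 = 43, q_1 = 6*1 + 0 = 6.
  i=2: a_2=6, p_2 = 6*43 + 7 = 265, q_2 = 6*6 + 1 = 37.
  i=3: a_3=3, p_3 = 3*265 + 43 = 838, q_3 = 3*37 + 6 = 117.
  i=4: a_4=11, p_4 = 11*838 + 265 = 9483, q_4 = 11*117 + 37 = 1324.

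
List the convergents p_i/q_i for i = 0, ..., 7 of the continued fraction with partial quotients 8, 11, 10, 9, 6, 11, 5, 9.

8/1, 89/11, 898/111, 8171/1010, 49924/6171, 557335/68891, 2836599/350626, 26086726/3224525

Using the convergent recurrence p_i = a_i*p_{i-1} + p_{i-2}, q_i = a_i*q_{i-1} + q_{i-2} with p_{-2}=0, p_{-1}=1, q_{-2}=1, q_{-1}=0:
  i=0: a_0=8, p_0 = 8*1 + 0 = 8, q_0 = 8*0 + 1 = 1.
  i=1: a_1=11, p_1 = 11*8 + 1 = 89, q_1 = 11*1 + 0 = 11.
  i=2: a_2=10, p_2 = 10*89 + 8 = 898, q_2 = 10*11 + 1 = 111.
  i=3: a_3=9, p_3 = 9*898 + 89 = 8171, q_3 = 9*111 + 11 = 1010.
  i=4: a_4=6, p_4 = 6*8171 + 898 = 49924, q_4 = 6*1010 + 111 = 6171.
  i=5: a_5=11, p_5 = 11*49924 + 8171 = 557335, q_5 = 11*6171 + 1010 = 68891.
  i=6: a_6=5, p_6 = 5*557335 + 49924 = 2836599, q_6 = 5*68891 + 6171 = 350626.
  i=7: a_7=9, p_7 = 9*2836599 + 557335 = 26086726, q_7 = 9*350626 + 68891 = 3224525.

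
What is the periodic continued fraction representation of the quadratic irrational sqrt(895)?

Write x_i = (sqrt(895) + m_i)/d_i with (m_0, d_0) = (0, 1). a_0 = floor(sqrt(895)) = 29, since 29^2 = 841 <= 895 < 900 = 30^2.
Iterate m_{i+1} = d_i*a_i - m_i, d_{i+1} = (895 - m_{i+1}^2)/d_i, a_{i+1} = floor((a_0 + m_{i+1})/d_{i+1}):
  m_1 = 1*29 - 0 = 29, d_1 = (895 - 29^2)/1 = 54/1 = 54, a_1 = floor((29 + 29)/54) = 1.
  m_2 = 54*1 - 29 = 25, d_2 = (895 - 25^2)/54 = 270/54 = 5, a_2 = floor((29 + 25)/5) = 10.
  m_3 = 5*10 - 25 = 25, d_3 = (895 - 25^2)/5 = 270/5 = 54, a_3 = floor((29 + 25)/54) = 1.
  m_4 = 54*1 - 25 = 29, d_4 = (895 - 29^2)/54 = 54/54 = 1, a_4 = floor((29 + 29)/1) = 58.
  m_5 = 1*58 - 29 = 29, d_5 = (895 - 29^2)/1 = 54/1 = 54: (m_5, d_5) = (m_1, d_1) = (29, 54), so from here the quotients repeat a_1, ..., a_4; the period length is 4.
Hence the expansion of sqrt(895) is a_0 = 29 followed by the repeating block 1, 10, 1, 58 (period 4).

[29; (1, 10, 1, 58)]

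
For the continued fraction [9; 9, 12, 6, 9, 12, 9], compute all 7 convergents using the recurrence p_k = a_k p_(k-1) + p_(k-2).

9/1, 82/9, 993/109, 6040/663, 55353/6076, 670276/73575, 6087837/668251

Using the convergent recurrence p_i = a_i*p_{i-1} + p_{i-2}, q_i = a_i*q_{i-1} + q_{i-2} with p_{-2}=0, p_{-1}=1, q_{-2}=1, q_{-1}=0:
  i=0: a_0=9, p_0 = 9*1 + 0 = 9, q_0 = 9*0 + 1 = 1.
  i=1: a_1=9, p_1 = 9*9 + 1 = 82, q_1 = 9*1 + 0 = 9.
  i=2: a_2=12, p_2 = 12*82 + 9 = 993, q_2 = 12*9 + 1 = 109.
  i=3: a_3=6, p_3 = 6*993 + 82 = 6040, q_3 = 6*109 + 9 = 663.
  i=4: a_4=9, p_4 = 9*6040 + 993 = 55353, q_4 = 9*663 + 109 = 6076.
  i=5: a_5=12, p_5 = 12*55353 + 6040 = 670276, q_5 = 12*6076 + 663 = 73575.
  i=6: a_6=9, p_6 = 9*670276 + 55353 = 6087837, q_6 = 9*73575 + 6076 = 668251.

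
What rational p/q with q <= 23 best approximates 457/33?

Expand x = 457/33 as a continued fraction with the Euclidean algorithm:
  457 = 13*33 + 28, so a_0 = 13.
  33 = 1*28 + 5, so a_1 = 1.
  28 = 5*5 + 3, so a_2 = 5.
  5 = 1*3 + 2, so a_3 = 1.
  3 = 1*2 + 1, so a_4 = 1.
  2 = 2*1 + 0, so a_5 = 2.
so x = [13; 1, 5, 1, 1, 2].
Convergents (p_i = a_i*p_{i-1} + p_{i-2}, q_i = a_i*q_{i-1} + q_{i-2} with p_{-2}=0, p_{-1}=1, q_{-2}=1, q_{-1}=0), until the denominator exceeds 23:
  i=0: a_0=13, p_0 = 13*1 + 0 = 13, q_0 = 13*0 + 1 = 1.
  i=1: a_1=1, p_1 = 1*13 + 1 = 14, q_1 = 1*1 + 0 = 1.
  i=2: a_2=5, p_2 = 5*14 + 13 = 83, q_2 = 5*1 + 1 = 6.
  i=3: a_3=1, p_3 = 1*83 + 14 = 97, q_3 = 1*6 + 1 = 7.
  i=4: a_4=1, p_4 = 1*97 + 83 = 180, q_4 = 1*7 + 6 = 13.
  i=5: a_5=2, p_5 = 2*180 + 97 = 457, q_5 = 2*13 + 7 = 33.
q_5 = 33 > 23, so the last convergent with denominator <= 23 is p_4/q_4 = 180/13.
The closest fraction with denominator <= 23 is either p_4/q_4 or the intermediate fraction (k*p_4 + p_3)/(k*q_4 + q_3) with the largest k >= 1 whose denominator stays <= 23; these approach x as k grows, and every other convergent or intermediate fraction in range is farther away.
Largest k: floor((23 - q_3)/q_4) = floor((23 - 7)/13) = 1.
That gives (1*180 + 97)/(1*13 + 7) = 277/20.
Compare the errors: |x - 180/13| = |457*13 - 180*33|/(33*13) = 1/429, and |x - 277/20| = |457*20 - 277*33|/(33*20) = 1/660.
Cross-multiplying, 1*429 = 429 < 660 = 1*660, so 1/660 is smaller: the intermediate fraction 277/20 is closer to x than 180/13.

277/20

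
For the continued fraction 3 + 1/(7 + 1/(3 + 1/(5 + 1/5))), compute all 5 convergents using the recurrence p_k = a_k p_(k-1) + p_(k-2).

Using the convergent recurrence p_i = a_i*p_{i-1} + p_{i-2}, q_i = a_i*q_{i-1} + q_{i-2} with p_{-2}=0, p_{-1}=1, q_{-2}=1, q_{-1}=0:
  i=0: a_0=3, p_0 = 3*1 + 0 = 3, q_0 = 3*0 + 1 = 1.
  i=1: a_1=7, p_1 = 7*3 + 1 = 22, q_1 = 7*1 + 0 = 7.
  i=2: a_2=3, p_2 = 3*22 + 3 = 69, q_2 = 3*7 + 1 = 22.
  i=3: a_3=5, p_3 = 5*69 + 22 = 367, q_3 = 5*22 + 7 = 117.
  i=4: a_4=5, p_4 = 5*367 + 69 = 1904, q_4 = 5*117 + 22 = 607.

3/1, 22/7, 69/22, 367/117, 1904/607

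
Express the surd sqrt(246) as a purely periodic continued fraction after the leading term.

[15; (1, 2, 5, 1, 14, 1, 5, 2, 1, 30)]

Write x_i = (sqrt(246) + m_i)/d_i with (m_0, d_0) = (0, 1). a_0 = floor(sqrt(246)) = 15, since 15^2 = 225 <= 246 < 256 = 16^2.
Iterate m_{i+1} = d_i*a_i - m_i, d_{i+1} = (246 - m_{i+1}^2)/d_i, a_{i+1} = floor((a_0 + m_{i+1})/d_{i+1}):
  m_1 = 1*15 - 0 = 15, d_1 = (246 - 15^2)/1 = 21/1 = 21, a_1 = floor((15 + 15)/21) = 1.
  m_2 = 21*1 - 15 = 6, d_2 = (246 - 6^2)/21 = 210/21 = 10, a_2 = floor((15 + 6)/10) = 2.
  m_3 = 10*2 - 6 = 14, d_3 = (246 - 14^2)/10 = 50/10 = 5, a_3 = floor((15 + 14)/5) = 5.
  m_4 = 5*5 - 14 = 11, d_4 = (246 - 11^2)/5 = 125/5 = 25, a_4 = floor((15 + 11)/25) = 1.
  m_5 = 25*1 - 11 = 14, d_5 = (246 - 14^2)/25 = 50/25 = 2, a_5 = floor((15 + 14)/2) = 14.
  m_6 = 2*14 - 14 = 14, d_6 = (246 - 14^2)/2 = 50/2 = 25, a_6 = floor((15 + 14)/25) = 1.
  m_7 = 25*1 - 14 = 11, d_7 = (246 - 11^2)/25 = 125/25 = 5, a_7 = floor((15 + 11)/5) = 5.
  m_8 = 5*5 - 11 = 14, d_8 = (246 - 14^2)/5 = 50/5 = 10, a_8 = floor((15 + 14)/10) = 2.
  m_9 = 10*2 - 14 = 6, d_9 = (246 - 6^2)/10 = 210/10 = 21, a_9 = floor((15 + 6)/21) = 1.
  m_10 = 21*1 - 6 = 15, d_10 = (246 - 15^2)/21 = 21/21 = 1, a_10 = floor((15 + 15)/1) = 30.
  m_11 = 1*30 - 15 = 15, d_11 = (246 - 15^2)/1 = 21/1 = 21: (m_11, d_11) = (m_1, d_1) = (15, 21), so from here the quotients repeat a_1, ..., a_10; the period length is 10.
Hence the expansion of sqrt(246) is a_0 = 15 followed by the repeating block 1, 2, 5, 1, 14, 1, 5, 2, 1, 30 (period 10).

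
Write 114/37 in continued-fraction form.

Run the Euclidean algorithm on 114 and 37; the successive quotients are the partial quotients a_0, a_1, ... (each step inverts the fractional part left over by the previous one):
  114 = 3*37 + 3, so a_0 = 3.
  37 = 12*3 + 1, so a_1 = 12.
  3 = 3*1 + 0, so a_2 = 3.
The remainder reaches 0 after 3 divisions, so the expansion has 3 partial quotients, read off in order.

[3; 12, 3]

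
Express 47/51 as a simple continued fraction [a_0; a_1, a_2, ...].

[0; 1, 11, 1, 3]

Run the Euclidean algorithm on 47 and 51; the successive quotients are the partial quotients a_0, a_1, ... (each step inverts the fractional part left over by the previous one):
  47 = 0*51 + 47, so a_0 = 0.
  51 = 1*47 + 4, so a_1 = 1.
  47 = 11*4 + 3, so a_2 = 11.
  4 = 1*3 + 1, so a_3 = 1.
  3 = 3*1 + 0, so a_4 = 3.
The remainder reaches 0 after 5 divisions, so the expansion has 5 partial quotients, read off in order.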